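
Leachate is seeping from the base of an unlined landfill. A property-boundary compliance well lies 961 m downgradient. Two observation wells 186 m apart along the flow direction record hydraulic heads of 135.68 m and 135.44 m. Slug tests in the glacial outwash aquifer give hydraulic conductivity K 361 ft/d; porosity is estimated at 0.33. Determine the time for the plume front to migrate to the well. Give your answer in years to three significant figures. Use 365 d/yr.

6.12 years

Hydraulic gradient i = (135.68 − 135.44) / 186 = 0.24 / 186 = 0.001290
K = 361 ft/d × 0.3048 = 110.0 m/d
q = Ki = 110.0 × 0.001290 = 0.1420 m/d
Seepage velocity v = q / n = 0.1420 / 0.33 = 0.4302 m/d
t = L / v = 961 / 0.4302 = 2234 d
   = 2234 / 365 = 6.12 yr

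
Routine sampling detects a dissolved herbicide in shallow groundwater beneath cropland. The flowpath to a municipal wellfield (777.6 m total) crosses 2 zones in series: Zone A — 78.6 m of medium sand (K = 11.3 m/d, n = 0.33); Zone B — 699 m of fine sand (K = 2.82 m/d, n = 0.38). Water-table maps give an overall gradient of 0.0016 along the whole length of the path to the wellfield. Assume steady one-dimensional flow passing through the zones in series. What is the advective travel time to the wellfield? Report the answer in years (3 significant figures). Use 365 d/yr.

164 years

Steady 1-D flow in series ⇒ the Darcy flux q is identical in every zone and the zone head losses add (resistances L/K in series).
Σ(L/K) = 78.6/11.3 + 699/2.82 = 6.956 + 247.9 = 254.8 d
K_eq = L_total / Σ(L/K) = 777.6 / 254.8 = 3.051 m/d
q = K_eq · i = 3.051 × 0.0016 = 0.004882 m/d (same in every zone)
Zone A: v = q/n = 0.004882/0.33 = 0.01480 m/d → t_A = 78.6/0.01480 = 5313 d
Zone B: v = q/n = 0.004882/0.38 = 0.01285 m/d → t_B = 699/0.01285 = 54400 d
Total t = 5313 + 54400 = 59720 d
   = 59720 / 365 = 164 yr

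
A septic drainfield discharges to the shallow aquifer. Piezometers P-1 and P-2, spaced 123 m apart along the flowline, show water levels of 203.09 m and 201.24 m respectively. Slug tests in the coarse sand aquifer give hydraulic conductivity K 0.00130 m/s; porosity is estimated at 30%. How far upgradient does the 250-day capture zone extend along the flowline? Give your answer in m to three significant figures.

Hydraulic gradient i = (203.09 − 201.24) / 123 = 1.85 / 123 = 0.01504
K = 0.00130 m/s × 86400 s/d = 112.3 m/d
Darcy flux q = K·i = 112.3 × 0.01504 = 1.689 m/d
v_s = q/n_e = 1.689/0.30 = 5.631 m/d
L = v × T = 5.631 × 250 = 1408 m

1410 m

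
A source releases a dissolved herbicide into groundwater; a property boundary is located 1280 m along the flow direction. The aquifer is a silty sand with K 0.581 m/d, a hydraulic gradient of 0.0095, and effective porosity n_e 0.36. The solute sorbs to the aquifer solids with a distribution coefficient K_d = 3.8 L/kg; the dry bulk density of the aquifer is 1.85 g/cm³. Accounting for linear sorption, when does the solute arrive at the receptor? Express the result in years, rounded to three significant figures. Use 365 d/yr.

4700 years

Darcy flux q = K·i = 0.581 × 0.0095 = 0.005519 m/d
v_s = q/n_e = 0.005519/0.36 = 0.01533 m/d
Retardation R = 1 + ρ_b·K_d/n = 1 + 1.85×3.8/0.36 = 20.53
Contaminant velocity v_c = v/R = 0.01533/20.53 = 7.469e-4 m/d
t = L/v_c = 1280/7.469e-4 = 1.714e6 d
   = 1.714e6/365 = 4700 yr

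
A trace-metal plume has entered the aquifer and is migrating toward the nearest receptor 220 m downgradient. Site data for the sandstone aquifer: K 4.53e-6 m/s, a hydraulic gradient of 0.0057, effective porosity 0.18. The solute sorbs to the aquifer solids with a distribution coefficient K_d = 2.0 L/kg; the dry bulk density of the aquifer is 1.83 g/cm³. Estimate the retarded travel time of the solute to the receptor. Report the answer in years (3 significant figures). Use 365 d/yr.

K = 4.53e-6 m/s × 86400 s/d = 0.3914 m/d
Darcy flux q = K·i = 0.3914 × 0.0057 = 0.002231 m/d
v = Ki/n = 0.3914·0.0057/0.18 = 0.01239 m/d
Retardation R = 1 + ρ_b·K_d/n = 1 + 1.83×2.0/0.18 = 21.33
Contaminant velocity v_c = v/R = 0.01239/21.33 = 5.810e-4 m/d
t = L/v_c = 220/5.810e-4 = 378700 d
   = 378700/365 = 1040 yr

1040 years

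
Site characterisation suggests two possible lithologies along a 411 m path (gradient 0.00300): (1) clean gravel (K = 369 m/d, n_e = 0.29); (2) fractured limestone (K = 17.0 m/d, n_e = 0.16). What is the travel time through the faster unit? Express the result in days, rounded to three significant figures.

Unit 1 (clean gravel): v = 369×0.0030/0.29 = 3.817 m/d, t = 411/3.817 = 107.7 d
Unit 2 (fractured limestone): v = 17.0×0.0030/0.16 = 0.3188 m/d, t = 411/0.3188 = 1289 d
Faster unit: t = 108 d

108 days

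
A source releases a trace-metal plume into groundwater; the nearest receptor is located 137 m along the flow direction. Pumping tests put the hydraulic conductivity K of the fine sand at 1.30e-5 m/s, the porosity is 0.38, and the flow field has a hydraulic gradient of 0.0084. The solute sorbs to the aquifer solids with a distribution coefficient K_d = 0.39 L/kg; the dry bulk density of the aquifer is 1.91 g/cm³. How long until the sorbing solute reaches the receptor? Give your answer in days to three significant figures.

K = 1.30e-5 m/s × 86400 s/d = 1.123 m/d
Darcy flux q = K·i = 1.123 × 0.0084 = 0.009435 m/d
v = Ki/n = 1.123·0.0084/0.38 = 0.02483 m/d
Retardation R = 1 + ρ_b·K_d/n = 1 + 1.91×0.39/0.38 = 2.960
Contaminant velocity v_c = v/R = 0.02483/2.960 = 0.008387 m/d
t = L/v_c = 137/0.008387 = 16330 d

16300 days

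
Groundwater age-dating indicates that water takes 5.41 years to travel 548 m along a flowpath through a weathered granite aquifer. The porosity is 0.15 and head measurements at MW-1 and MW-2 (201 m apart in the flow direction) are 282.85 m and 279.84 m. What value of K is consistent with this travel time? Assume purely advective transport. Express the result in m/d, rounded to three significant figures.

Hydraulic gradient i = (282.85 − 279.84) / 201 = 3.01 / 201 = 0.01498
t = 5.41 years = 1975 d
v = L / t = 548 / 1975 = 0.2775 m/d
K = v · n / i = 0.2775 × 0.15 / 0.01498 = 2.78 m/d

2.78 m/d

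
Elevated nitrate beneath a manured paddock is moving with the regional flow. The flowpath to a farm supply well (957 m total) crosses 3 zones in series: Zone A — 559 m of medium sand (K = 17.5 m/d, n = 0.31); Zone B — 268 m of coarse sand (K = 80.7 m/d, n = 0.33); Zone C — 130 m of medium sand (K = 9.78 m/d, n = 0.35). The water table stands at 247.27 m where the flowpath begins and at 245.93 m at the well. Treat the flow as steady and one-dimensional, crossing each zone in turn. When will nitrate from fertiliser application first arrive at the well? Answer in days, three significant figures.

Total head drop ΔH = 247.27 − 245.93 = 1.34 m
Steady 1-D flow in series ⇒ the Darcy flux q is identical in every zone and the zone head losses add (resistances L/K in series).
Σ(L/K) = 559/17.5 + 268/80.7 + 130/9.78 = 31.94 + 3.321 + 13.29 = 48.56 d
q = ΔH / Σ(L/K) = 1.34 / 48.56 = 0.02760 m/d (same in every zone)
Zone A: v = q/n = 0.02760/0.31 = 0.08902 m/d → t_A = 559/0.08902 = 6279 d
Zone B: v = q/n = 0.02760/0.33 = 0.08363 m/d → t_B = 268/0.08363 = 3205 d
Zone C: v = q/n = 0.02760/0.35 = 0.07885 m/d → t_C = 130/0.07885 = 1649 d
Total t = 6279 + 3205 + 1649 = 11130 d

11100 days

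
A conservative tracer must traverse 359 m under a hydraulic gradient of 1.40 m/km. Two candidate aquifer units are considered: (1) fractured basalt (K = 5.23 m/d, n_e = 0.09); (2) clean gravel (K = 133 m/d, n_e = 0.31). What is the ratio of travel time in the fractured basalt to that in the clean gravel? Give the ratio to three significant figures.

Unit 1 (fractured basalt): v = 5.23×0.0014/0.09 = 0.08136 m/d, t = 359/0.08136 = 4413 d
Unit 2 (clean gravel): v = 133×0.0014/0.31 = 0.6006 m/d, t = 359/0.6006 = 597.7 d
t(fractured basalt) / t(clean gravel) = 4413/597.7 = 7.38

7.38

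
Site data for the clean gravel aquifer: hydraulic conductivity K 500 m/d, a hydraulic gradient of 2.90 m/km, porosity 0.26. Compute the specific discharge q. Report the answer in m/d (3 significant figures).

Darcy flux q = K·i = 500 × 0.0029 = 1.450 m/d

1.45 m/d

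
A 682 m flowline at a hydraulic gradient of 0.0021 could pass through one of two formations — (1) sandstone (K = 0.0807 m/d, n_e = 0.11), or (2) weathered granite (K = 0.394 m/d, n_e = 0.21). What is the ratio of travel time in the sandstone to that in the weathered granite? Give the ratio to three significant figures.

2.56

Unit 1 (sandstone): v = 0.0807×0.0021/0.11 = 0.001541 m/d, t = 682/0.001541 = 442700 d
Unit 2 (weathered granite): v = 0.394×0.0021/0.21 = 0.003940 m/d, t = 682/0.003940 = 173100 d
t(sandstone) / t(weathered granite) = 442700/173100 = 2.56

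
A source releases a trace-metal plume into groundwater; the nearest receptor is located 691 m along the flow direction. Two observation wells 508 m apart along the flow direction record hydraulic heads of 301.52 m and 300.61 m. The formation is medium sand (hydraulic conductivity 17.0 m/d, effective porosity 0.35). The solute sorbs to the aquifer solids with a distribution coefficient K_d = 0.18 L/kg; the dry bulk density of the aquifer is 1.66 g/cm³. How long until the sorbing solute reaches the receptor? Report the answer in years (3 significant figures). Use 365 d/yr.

Hydraulic gradient i = (301.52 − 300.61) / 508 = 0.91 / 508 = 0.001791
Specific discharge q = 17.0 × 0.001791 = 0.03045 m/d
Seepage velocity v = q / n = 0.03045 / 0.35 = 0.08701 m/d
Retardation R = 1 + ρ_b·K_d/n = 1 + 1.66×0.18/0.35 = 1.854
Contaminant velocity v_c = v/R = 0.08701/1.854 = 0.04694 m/d
t = L/v_c = 691/0.04694 = 14720 d
   = 14720/365 = 40.3 yr

40.3 years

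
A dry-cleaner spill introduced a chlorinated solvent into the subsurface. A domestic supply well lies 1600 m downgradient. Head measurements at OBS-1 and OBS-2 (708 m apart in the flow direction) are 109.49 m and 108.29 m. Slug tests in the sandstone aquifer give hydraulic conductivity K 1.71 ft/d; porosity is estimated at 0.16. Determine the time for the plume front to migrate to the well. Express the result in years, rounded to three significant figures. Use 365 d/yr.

794 years

Hydraulic gradient i = (109.49 − 108.29) / 708 = 1.20 / 708 = 0.001695
K = 1.71 ft/d × 0.3048 = 0.5212 m/d
Darcy flux q = K·i = 0.5212 × 0.001695 = 8.834e-4 m/d
Average linear velocity = 8.834e-4 / 0.16 = 0.005521 m/d
t = L / v = 1600 / 0.005521 = 289800 d
   = 289800 / 365 = 794 yr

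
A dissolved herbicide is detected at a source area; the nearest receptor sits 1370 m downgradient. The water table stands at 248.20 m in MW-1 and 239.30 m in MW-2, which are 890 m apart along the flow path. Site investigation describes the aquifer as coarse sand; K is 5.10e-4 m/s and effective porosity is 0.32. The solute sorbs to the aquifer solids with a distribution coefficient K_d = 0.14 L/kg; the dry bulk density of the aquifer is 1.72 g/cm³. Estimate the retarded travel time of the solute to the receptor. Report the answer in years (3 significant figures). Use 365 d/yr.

Hydraulic gradient i = (248.20 − 239.30) / 890 = 8.90 / 890 = 0.01000
K = 5.10e-4 m/s × 86400 s/d = 44.06 m/d
Specific discharge q = 44.06 × 0.01000 = 0.4406 m/d
v_s = q/n_e = 0.4406/0.32 = 1.377 m/d
Retardation R = 1 + ρ_b·K_d/n = 1 + 1.72×0.14/0.32 = 1.753
Contaminant velocity v_c = v/R = 1.377/1.753 = 0.7857 m/d
t = L/v_c = 1370/0.7857 = 1744 d
   = 1744/365 = 4.78 yr

4.78 years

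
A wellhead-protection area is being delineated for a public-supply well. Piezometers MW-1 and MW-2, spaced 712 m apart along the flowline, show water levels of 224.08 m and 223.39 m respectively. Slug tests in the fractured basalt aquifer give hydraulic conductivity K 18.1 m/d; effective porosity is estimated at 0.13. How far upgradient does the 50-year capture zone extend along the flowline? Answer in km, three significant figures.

2.46 km

Hydraulic gradient i = (224.08 − 223.39) / 712 = 0.69 / 712 = 9.691e-4
Specific discharge q = 18.1 × 9.691e-4 = 0.01754 m/d
v = Ki/n = 18.1·9.691e-4/0.13 = 0.1349 m/d
T = 50 yr × 365 = 18250 d
L = v × T = 0.1349 × 18250 = 2462 m
   = 2.46 km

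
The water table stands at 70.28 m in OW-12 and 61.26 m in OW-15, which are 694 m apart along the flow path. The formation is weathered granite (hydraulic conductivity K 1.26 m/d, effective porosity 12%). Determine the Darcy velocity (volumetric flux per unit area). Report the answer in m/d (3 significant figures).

0.0164 m/d

Hydraulic gradient i = (70.28 − 61.26) / 694 = 9.02 / 694 = 0.01300
q = Ki = 1.26 × 0.01300 = 0.01638 m/d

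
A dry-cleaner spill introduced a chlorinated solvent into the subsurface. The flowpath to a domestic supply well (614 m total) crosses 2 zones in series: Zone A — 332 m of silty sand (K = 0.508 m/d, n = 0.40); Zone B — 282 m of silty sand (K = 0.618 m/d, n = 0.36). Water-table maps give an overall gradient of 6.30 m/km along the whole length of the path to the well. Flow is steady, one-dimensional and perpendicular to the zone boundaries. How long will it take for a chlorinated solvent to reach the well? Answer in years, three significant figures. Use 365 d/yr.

Steady 1-D flow in series ⇒ the Darcy flux q is identical in every zone and the zone head losses add (resistances L/K in series).
Σ(L/K) = 332/0.508 + 282/0.618 = 653.5 + 456.3 = 1110 d
K_eq = L_total / Σ(L/K) = 614 / 1110 = 0.5532 m/d
q = K_eq · i = 0.5532 × 0.0063 = 0.003485 m/d (same in every zone)
Zone A: v = q/n = 0.003485/0.40 = 0.008713 m/d → t_A = 332/0.008713 = 38100 d
Zone B: v = q/n = 0.003485/0.36 = 0.009681 m/d → t_B = 282/0.009681 = 29130 d
Total t = 38100 + 29130 = 67230 d
   = 67230 / 365 = 184 yr

184 years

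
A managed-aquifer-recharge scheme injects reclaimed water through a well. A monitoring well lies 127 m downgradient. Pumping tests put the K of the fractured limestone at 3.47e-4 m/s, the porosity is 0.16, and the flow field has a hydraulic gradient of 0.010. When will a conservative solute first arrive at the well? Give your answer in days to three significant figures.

K = 3.47e-4 m/s × 86400 s/d = 29.98 m/d
Darcy flux q = K·i = 29.98 × 0.010 = 0.2998 m/d
Average linear velocity = 0.2998 / 0.16 = 1.874 m/d
t = L / v = 127 / 1.874 = 67.78 d

67.8 days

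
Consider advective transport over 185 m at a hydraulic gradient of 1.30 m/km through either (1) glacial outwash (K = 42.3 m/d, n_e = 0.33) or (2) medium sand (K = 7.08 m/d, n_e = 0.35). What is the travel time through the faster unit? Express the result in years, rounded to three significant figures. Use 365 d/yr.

Unit 1 (glacial outwash): v = 42.3×0.0013/0.33 = 0.1666 m/d, t = 185/0.1666 = 1110 d
Unit 2 (medium sand): v = 7.08×0.0013/0.35 = 0.02630 m/d, t = 185/0.02630 = 7035 d
Faster: 1110 d / 365 = 3.04 yr

3.04 years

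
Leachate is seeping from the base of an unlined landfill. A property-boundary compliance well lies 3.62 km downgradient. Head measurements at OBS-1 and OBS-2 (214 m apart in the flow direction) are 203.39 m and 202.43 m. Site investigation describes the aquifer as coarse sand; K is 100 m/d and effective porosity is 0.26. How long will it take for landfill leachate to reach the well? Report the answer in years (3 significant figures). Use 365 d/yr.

Hydraulic gradient i = (203.39 − 202.43) / 214 = 0.96 / 214 = 0.004486
Darcy flux q = K·i = 100 × 0.004486 = 0.4486 m/d
Seepage velocity v = q / n = 0.4486 / 0.26 = 1.725 m/d
L = 3.62 km = 3620 m
t = L / v = 3620 / 1.725 = 2098 d
   = 2098 / 365 = 5.75 yr

5.75 years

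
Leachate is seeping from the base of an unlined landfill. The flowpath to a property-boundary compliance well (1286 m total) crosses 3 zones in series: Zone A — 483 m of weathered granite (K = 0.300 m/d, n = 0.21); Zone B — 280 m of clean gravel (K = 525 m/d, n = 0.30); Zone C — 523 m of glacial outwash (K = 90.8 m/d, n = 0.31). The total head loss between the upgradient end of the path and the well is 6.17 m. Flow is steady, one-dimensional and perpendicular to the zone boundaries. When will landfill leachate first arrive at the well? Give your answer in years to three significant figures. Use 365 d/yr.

Continuity: the same q passes through each zone, so ΔH = q·Σ(L_j/K_j) — the zones act as resistances in series.
Σ(L/K) = 483/0.300 + 280/525 + 523/90.8 = 1610 + 0.5333 + 5.760 = 1616 d
q = ΔH / Σ(L/K) = 6.17 / 1616 = 0.003817 m/d (same in every zone)
Zone A: v = q/n = 0.003817/0.21 = 0.01818 m/d → t_A = 483/0.01818 = 26570 d
Zone B: v = q/n = 0.003817/0.30 = 0.01272 m/d → t_B = 280/0.01272 = 22000 d
Zone C: v = q/n = 0.003817/0.31 = 0.01231 m/d → t_C = 523/0.01231 = 42470 d
Total t = 26570 + 22000 + 42470 = 91050 d
   = 91050 / 365 = 249 yr

249 years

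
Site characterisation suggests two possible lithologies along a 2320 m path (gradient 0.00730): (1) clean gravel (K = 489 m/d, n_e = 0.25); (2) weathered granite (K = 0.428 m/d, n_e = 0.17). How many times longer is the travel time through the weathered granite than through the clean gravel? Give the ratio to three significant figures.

777

Unit 1 (clean gravel): v = 489×0.0073/0.25 = 14.28 m/d, t = 2320/14.28 = 162.5 d
Unit 2 (weathered granite): v = 0.428×0.0073/0.17 = 0.01838 m/d, t = 2320/0.01838 = 126200 d
t(weathered granite) / t(clean gravel) = 126200/162.5 = 777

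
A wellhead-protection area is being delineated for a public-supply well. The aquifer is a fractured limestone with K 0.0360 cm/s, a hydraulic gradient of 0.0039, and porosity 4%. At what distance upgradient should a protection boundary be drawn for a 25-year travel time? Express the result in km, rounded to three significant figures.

27.7 km

K = 0.0360 cm/s × 864 = 31.10 m/d
q = Ki = 31.10 × 0.0039 = 0.1213 m/d
v_s = q/n_e = 0.1213/0.04 = 3.033 m/d
T = 25 yr × 365 = 9125 d
L = v × T = 3.033 × 9125 = 27670 m
   = 27.7 km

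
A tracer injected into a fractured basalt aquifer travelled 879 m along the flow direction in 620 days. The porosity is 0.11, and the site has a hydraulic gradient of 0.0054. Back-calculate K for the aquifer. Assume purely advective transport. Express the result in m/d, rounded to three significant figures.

28.9 m/d

v = L / t = 879 / 620 = 1.418 m/d
K = v · n / i = 1.418 × 0.11 / 0.0054 = 28.9 m/d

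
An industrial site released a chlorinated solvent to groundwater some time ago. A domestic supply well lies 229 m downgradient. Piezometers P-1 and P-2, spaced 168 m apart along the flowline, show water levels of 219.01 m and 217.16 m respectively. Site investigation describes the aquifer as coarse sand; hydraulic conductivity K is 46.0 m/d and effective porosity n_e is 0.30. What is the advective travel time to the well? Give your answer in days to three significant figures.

Hydraulic gradient i = (219.01 − 217.16) / 168 = 1.85 / 168 = 0.01101
Darcy flux q = K·i = 46.0 × 0.01101 = 0.5065 m/d
Seepage velocity v = q / n = 0.5065 / 0.30 = 1.688 m/d
t = L / v = 229 / 1.688 = 135.6 d

136 days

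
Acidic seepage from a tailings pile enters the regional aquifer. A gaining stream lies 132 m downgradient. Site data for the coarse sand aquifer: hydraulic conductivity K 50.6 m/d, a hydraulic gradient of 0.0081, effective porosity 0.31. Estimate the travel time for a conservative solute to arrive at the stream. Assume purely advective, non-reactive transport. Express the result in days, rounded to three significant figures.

Specific discharge q = 50.6 × 0.0081 = 0.4099 m/d
Average linear velocity = 0.4099 / 0.31 = 1.322 m/d
t = L / v = 132 / 1.322 = 99.84 d

99.8 days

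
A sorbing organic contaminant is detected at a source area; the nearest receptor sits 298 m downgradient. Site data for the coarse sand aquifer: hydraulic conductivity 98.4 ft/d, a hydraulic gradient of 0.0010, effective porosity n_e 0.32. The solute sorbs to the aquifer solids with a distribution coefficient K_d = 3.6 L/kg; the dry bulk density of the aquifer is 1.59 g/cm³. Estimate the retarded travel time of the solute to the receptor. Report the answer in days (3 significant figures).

K = 98.4 ft/d × 0.3048 = 29.99 m/d
Darcy flux q = K·i = 29.99 × 0.0010 = 0.02999 m/d
v_s = q/n_e = 0.02999/0.32 = 0.09373 m/d
Retardation R = 1 + ρ_b·K_d/n = 1 + 1.59×3.6/0.32 = 18.89
Contaminant velocity v_c = v/R = 0.09373/18.89 = 0.004962 m/d
t = L/v_c = 298/0.004962 = 60050 d

60100 days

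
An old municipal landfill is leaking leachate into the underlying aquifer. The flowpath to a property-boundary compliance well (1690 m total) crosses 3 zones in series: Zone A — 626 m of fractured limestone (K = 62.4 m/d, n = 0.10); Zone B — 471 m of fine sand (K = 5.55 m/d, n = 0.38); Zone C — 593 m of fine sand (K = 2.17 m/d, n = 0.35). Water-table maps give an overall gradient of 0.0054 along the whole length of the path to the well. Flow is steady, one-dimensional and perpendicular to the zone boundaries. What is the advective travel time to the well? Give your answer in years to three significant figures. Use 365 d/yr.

49.6 years

Steady 1-D flow in series ⇒ the Darcy flux q is identical in every zone and the zone head losses add (resistances L/K in series).
Σ(L/K) = 626/62.4 + 471/5.55 + 593/2.17 = 10.03 + 84.86 + 273.3 = 368.2 d
K_eq = L_total / Σ(L/K) = 1690 / 368.2 = 4.590 m/d
q = K_eq · i = 4.590 × 0.0054 = 0.02479 m/d (same in every zone)
Zone A: v = q/n = 0.02479/0.10 = 0.2479 m/d → t_A = 626/0.2479 = 2525 d
Zone B: v = q/n = 0.02479/0.38 = 0.06523 m/d → t_B = 471/0.06523 = 7221 d
Zone C: v = q/n = 0.02479/0.35 = 0.07082 m/d → t_C = 593/0.07082 = 8373 d
Total t = 2525 + 7221 + 8373 = 18120 d
   = 18120 / 365 = 49.6 yr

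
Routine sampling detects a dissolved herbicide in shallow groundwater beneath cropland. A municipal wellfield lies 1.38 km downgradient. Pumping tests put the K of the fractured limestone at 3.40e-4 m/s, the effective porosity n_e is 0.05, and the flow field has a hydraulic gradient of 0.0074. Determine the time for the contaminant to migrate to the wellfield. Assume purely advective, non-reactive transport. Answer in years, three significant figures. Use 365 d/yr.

K = 3.40e-4 m/s × 86400 s/d = 29.38 m/d
q = Ki = 29.38 × 0.0074 = 0.2174 m/d
v_s = q/n_e = 0.2174/0.05 = 4.348 m/d
L = 1.38 km = 1380 m
t = L / v = 1380 / 4.348 = 317.4 d
   = 317.4 / 365 = 0.870 yr

0.870 years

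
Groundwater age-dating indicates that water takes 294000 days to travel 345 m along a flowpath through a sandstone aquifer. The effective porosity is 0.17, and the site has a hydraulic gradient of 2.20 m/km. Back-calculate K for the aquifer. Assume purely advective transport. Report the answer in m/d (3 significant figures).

v = L / t = 345 / 294000 = 0.001173 m/d
K = v · n / i = 0.001173 × 0.17 / 0.0022 = 0.0907 m/d

0.0907 m/d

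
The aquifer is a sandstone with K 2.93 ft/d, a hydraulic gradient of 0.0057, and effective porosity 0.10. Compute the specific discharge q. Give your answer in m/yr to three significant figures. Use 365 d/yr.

K = 2.93 ft/d × 0.3048 = 0.8931 m/d
q = Ki = 0.8931 × 0.0057 = 0.005090 m/d
   = 0.005090 × 365 = 1.86 m/yr

1.86 m/yr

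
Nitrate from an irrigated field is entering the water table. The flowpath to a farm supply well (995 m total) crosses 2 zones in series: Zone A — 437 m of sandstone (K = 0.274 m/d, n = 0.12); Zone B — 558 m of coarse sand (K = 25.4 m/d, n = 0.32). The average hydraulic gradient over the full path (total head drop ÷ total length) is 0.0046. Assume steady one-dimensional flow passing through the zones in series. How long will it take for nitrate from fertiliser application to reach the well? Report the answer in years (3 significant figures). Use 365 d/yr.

Steady 1-D flow in series ⇒ the Darcy flux q is identical in every zone and the zone head losses add (resistances L/K in series).
Σ(L/K) = 437/0.274 + 558/25.4 = 1595 + 21.97 = 1617 d
K_eq = L_total / Σ(L/K) = 995 / 1617 = 0.6154 m/d
q = K_eq · i = 0.6154 × 0.0046 = 0.002831 m/d (same in every zone)
Zone A: v = q/n = 0.002831/0.12 = 0.02359 m/d → t_A = 437/0.02359 = 18520 d
Zone B: v = q/n = 0.002831/0.32 = 0.008846 m/d → t_B = 558/0.008846 = 63080 d
Total t = 18520 + 63080 = 81600 d
   = 81600 / 365 = 224 yr

224 years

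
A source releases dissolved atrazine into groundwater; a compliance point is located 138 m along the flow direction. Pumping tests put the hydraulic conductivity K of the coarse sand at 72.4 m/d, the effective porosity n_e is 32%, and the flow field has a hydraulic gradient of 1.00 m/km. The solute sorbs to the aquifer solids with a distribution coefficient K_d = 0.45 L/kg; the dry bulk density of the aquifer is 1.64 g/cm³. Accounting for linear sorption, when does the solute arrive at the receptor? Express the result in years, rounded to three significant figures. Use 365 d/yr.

Specific discharge q = 72.4 × 0.0010 = 0.07240 m/d
Average linear velocity = 0.07240 / 0.32 = 0.2263 m/d
Retardation R = 1 + ρ_b·K_d/n = 1 + 1.64×0.45/0.32 = 3.306
Contaminant velocity v_c = v/R = 0.2263/3.306 = 0.06843 m/d
t = L/v_c = 138/0.06843 = 2017 d
   = 2017/365 = 5.53 yr

5.53 years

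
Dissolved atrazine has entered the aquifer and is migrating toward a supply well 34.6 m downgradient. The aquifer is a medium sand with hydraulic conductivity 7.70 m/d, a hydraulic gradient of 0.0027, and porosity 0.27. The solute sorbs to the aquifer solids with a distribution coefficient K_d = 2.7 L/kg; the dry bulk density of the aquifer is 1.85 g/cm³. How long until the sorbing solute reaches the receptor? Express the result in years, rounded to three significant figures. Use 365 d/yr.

24.0 years

q = Ki = 7.70 × 0.0027 = 0.02079 m/d
Average linear velocity = 0.02079 / 0.27 = 0.07700 m/d
Retardation R = 1 + ρ_b·K_d/n = 1 + 1.85×2.7/0.27 = 19.50
Contaminant velocity v_c = v/R = 0.07700/19.50 = 0.003949 m/d
t = L/v_c = 34.6/0.003949 = 8762 d
   = 8762/365 = 24.0 yr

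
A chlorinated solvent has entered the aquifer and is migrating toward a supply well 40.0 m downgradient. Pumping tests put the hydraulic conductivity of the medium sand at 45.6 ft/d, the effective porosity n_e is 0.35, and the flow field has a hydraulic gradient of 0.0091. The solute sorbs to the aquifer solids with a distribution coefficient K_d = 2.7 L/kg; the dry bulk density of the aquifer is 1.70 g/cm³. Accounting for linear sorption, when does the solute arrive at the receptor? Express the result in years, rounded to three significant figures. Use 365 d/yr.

4.28 years

K = 45.6 ft/d × 0.3048 = 13.90 m/d
Darcy flux q = K·i = 13.90 × 0.0091 = 0.1265 m/d
v = Ki/n = 13.90·0.0091/0.35 = 0.3614 m/d
Retardation R = 1 + ρ_b·K_d/n = 1 + 1.70×2.7/0.35 = 14.11
Contaminant velocity v_c = v/R = 0.3614/14.11 = 0.02560 m/d
t = L/v_c = 40.0/0.02560 = 1562 d
   = 1562/365 = 4.28 yr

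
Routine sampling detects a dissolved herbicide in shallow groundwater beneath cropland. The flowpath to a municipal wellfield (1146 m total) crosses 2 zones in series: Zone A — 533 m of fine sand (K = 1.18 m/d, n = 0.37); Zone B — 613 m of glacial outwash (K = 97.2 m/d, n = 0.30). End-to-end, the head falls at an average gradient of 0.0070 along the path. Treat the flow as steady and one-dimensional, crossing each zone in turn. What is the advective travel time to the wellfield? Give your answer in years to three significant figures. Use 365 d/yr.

Steady 1-D flow in series ⇒ the Darcy flux q is identical in every zone and the zone head losses add (resistances L/K in series).
Σ(L/K) = 533/1.18 + 613/97.2 = 451.7 + 6.307 = 458.0 d
K_eq = L_total / Σ(L/K) = 1146 / 458.0 = 2.502 m/d
q = K_eq · i = 2.502 × 0.0070 = 0.01752 m/d (same in every zone)
Zone A: v = q/n = 0.01752/0.37 = 0.04734 m/d → t_A = 533/0.04734 = 11260 d
Zone B: v = q/n = 0.01752/0.30 = 0.05838 m/d → t_B = 613/0.05838 = 10500 d
Total t = 11260 + 10500 = 21760 d
   = 21760 / 365 = 59.6 yr

59.6 years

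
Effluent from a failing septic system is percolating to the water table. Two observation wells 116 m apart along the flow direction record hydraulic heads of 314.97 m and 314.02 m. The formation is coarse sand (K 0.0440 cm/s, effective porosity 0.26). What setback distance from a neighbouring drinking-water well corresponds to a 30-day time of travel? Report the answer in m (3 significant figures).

Hydraulic gradient i = (314.97 − 314.02) / 116 = 0.95 / 116 = 0.008190
K = 0.0440 cm/s × 864 = 38.02 m/d
q = Ki = 38.02 × 0.008190 = 0.3113 m/d
Seepage velocity v = q / n = 0.3113 / 0.26 = 1.197 m/d
L = v × T = 1.197 × 30 = 35.92 m

35.9 m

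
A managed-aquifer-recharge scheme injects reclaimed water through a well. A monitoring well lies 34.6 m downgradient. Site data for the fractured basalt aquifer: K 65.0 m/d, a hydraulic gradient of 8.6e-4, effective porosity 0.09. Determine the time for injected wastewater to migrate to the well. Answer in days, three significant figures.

55.7 days

q = Ki = 65.0 × 8.6e-4 = 0.05590 m/d
Average linear velocity = 0.05590 / 0.09 = 0.6211 m/d
t = L / v = 34.6 / 0.6211 = 55.71 d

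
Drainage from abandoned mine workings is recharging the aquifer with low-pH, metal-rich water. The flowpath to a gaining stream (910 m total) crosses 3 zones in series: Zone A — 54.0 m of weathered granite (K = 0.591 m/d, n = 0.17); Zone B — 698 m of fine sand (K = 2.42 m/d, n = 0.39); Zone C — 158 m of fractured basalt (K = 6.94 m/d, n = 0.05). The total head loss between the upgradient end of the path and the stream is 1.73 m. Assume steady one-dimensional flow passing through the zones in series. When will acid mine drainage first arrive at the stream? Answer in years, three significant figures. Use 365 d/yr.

Steady 1-D flow in series ⇒ the Darcy flux q is identical in every zone and the zone head losses add (resistances L/K in series).
Σ(L/K) = 54.0/0.591 + 698/2.42 + 158/6.94 = 91.37 + 288.4 + 22.77 = 402.6 d
q = ΔH / Σ(L/K) = 1.73 / 402.6 = 0.004297 m/d (same in every zone)
Zone A: v = q/n = 0.004297/0.17 = 0.02528 m/d → t_A = 54.0/0.02528 = 2136 d
Zone B: v = q/n = 0.004297/0.39 = 0.01102 m/d → t_B = 698/0.01102 = 63340 d
Zone C: v = q/n = 0.004297/0.05 = 0.08595 m/d → t_C = 158/0.08595 = 1838 d
Total t = 2136 + 63340 + 1838 = 67320 d
   = 67320 / 365 = 184 yr

184 years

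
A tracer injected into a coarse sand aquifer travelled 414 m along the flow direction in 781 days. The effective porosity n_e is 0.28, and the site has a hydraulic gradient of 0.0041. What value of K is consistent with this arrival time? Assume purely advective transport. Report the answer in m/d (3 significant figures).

36.2 m/d

v = L / t = 414 / 781 = 0.5301 m/d
K = v · n / i = 0.5301 × 0.28 / 0.0041 = 36.2 m/d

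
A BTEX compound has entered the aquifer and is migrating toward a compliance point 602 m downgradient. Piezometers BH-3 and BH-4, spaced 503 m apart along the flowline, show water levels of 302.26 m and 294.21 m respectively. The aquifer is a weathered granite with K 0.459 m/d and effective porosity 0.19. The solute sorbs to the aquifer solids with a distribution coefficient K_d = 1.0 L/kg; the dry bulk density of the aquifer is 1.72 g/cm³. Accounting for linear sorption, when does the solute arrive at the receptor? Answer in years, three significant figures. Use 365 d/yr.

Hydraulic gradient i = (302.26 − 294.21) / 503 = 8.05 / 503 = 0.01600
Specific discharge q = 0.459 × 0.01600 = 0.007346 m/d
v = Ki/n = 0.459·0.01600/0.19 = 0.03866 m/d
Retardation R = 1 + ρ_b·K_d/n = 1 + 1.72×1.0/0.19 = 10.05
Contaminant velocity v_c = v/R = 0.03866/10.05 = 0.003846 m/d
t = L/v_c = 602/0.003846 = 156500 d
   = 156500/365 = 429 yr

429 years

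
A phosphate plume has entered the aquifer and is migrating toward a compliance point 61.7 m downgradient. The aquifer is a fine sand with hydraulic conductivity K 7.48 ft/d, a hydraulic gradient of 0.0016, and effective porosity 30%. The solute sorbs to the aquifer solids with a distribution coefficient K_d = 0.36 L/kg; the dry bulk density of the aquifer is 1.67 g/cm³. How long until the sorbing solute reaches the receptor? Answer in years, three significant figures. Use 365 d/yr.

41.8 years

K = 7.48 ft/d × 0.3048 = 2.280 m/d
Darcy flux q = K·i = 2.280 × 0.0016 = 0.003648 m/d
v_s = q/n_e = 0.003648/0.30 = 0.01216 m/d
Retardation R = 1 + ρ_b·K_d/n = 1 + 1.67×0.36/0.30 = 3.004
Contaminant velocity v_c = v/R = 0.01216/3.004 = 0.004048 m/d
t = L/v_c = 61.7/0.004048 = 15240 d
   = 15240/365 = 41.8 yr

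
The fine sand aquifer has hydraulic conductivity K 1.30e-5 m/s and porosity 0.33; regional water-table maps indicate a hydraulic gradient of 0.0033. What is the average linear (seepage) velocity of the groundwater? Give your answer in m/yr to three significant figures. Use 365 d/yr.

4.10 m/yr

K = 1.30e-5 m/s × 86400 s/d = 1.123 m/d
Darcy flux q = K·i = 1.123 × 0.0033 = 0.003707 m/d
v = Ki/n = 1.123·0.0033/0.33 = 0.01123 m/d
   = 0.01123 × 365 = 4.10 m/yr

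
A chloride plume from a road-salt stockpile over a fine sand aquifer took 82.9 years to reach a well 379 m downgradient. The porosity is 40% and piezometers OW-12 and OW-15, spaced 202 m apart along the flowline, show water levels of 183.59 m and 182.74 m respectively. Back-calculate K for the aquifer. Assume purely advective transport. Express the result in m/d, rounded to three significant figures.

1.19 m/d

Hydraulic gradient i = (183.59 − 182.74) / 202 = 0.85 / 202 = 0.004208
t = 82.9 years = 30260 d
v = L / t = 379 / 30260 = 0.01253 m/d
K = v · n / i = 0.01253 × 0.40 / 0.004208 = 1.19 m/d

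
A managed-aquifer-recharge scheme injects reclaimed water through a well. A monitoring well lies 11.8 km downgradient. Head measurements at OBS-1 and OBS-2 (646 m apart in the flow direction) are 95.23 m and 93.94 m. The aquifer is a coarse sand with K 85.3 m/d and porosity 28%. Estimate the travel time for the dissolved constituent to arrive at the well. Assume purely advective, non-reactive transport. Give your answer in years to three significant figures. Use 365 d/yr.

53.1 years

Hydraulic gradient i = (95.23 − 93.94) / 646 = 1.29 / 646 = 0.001997
Darcy flux q = K·i = 85.3 × 0.001997 = 0.1703 m/d
v = Ki/n = 85.3·0.001997/0.28 = 0.6083 m/d
L = 11.8 km = 11800 m
t = L / v = 11800 / 0.6083 = 19400 d
   = 19400 / 365 = 53.1 yr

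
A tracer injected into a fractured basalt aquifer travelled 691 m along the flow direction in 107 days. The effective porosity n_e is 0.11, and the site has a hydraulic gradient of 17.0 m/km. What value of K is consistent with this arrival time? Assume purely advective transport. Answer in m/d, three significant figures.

v = L / t = 691 / 107 = 6.458 m/d
K = v · n / i = 6.458 × 0.11 / 0.017 = 41.8 m/d

41.8 m/d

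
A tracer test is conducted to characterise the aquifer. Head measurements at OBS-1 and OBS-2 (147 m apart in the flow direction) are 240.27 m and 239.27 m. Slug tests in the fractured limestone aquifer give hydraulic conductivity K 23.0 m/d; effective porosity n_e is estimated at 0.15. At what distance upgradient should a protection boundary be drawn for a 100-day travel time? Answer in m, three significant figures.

Hydraulic gradient i = (240.27 − 239.27) / 147 = 1.00 / 147 = 0.006803
Darcy flux q = K·i = 23.0 × 0.006803 = 0.1565 m/d
Average linear velocity = 0.1565 / 0.15 = 1.043 m/d
L = v × T = 1.043 × 100 = 104.3 m

104 m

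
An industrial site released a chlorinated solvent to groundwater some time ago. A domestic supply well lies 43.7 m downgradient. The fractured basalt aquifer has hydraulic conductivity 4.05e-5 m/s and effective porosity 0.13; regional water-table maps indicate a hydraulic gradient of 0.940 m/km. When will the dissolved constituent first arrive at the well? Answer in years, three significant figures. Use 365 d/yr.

4.73 years

K = 4.05e-5 m/s × 86400 s/d = 3.499 m/d
Darcy flux q = K·i = 3.499 × 9.4e-4 = 0.003289 m/d
Seepage velocity v = q / n = 0.003289 / 0.13 = 0.02530 m/d
t = L / v = 43.7 / 0.02530 = 1727 d
   = 1727 / 365 = 4.73 yr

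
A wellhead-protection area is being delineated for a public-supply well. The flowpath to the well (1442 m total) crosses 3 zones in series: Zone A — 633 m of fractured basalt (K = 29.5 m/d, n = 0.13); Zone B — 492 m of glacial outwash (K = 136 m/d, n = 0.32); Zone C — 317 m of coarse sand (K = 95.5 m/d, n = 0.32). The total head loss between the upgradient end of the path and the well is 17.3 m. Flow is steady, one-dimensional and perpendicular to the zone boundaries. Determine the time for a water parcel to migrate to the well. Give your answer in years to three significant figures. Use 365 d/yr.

1.53 years

Steady 1-D flow in series ⇒ the Darcy flux q is identical in every zone and the zone head losses add (resistances L/K in series).
Σ(L/K) = 633/29.5 + 492/136 + 317/95.5 = 21.46 + 3.618 + 3.319 = 28.39 d
q = ΔH / Σ(L/K) = 17.3 / 28.39 = 0.6093 m/d (same in every zone)
Zone A: v = q/n = 0.6093/0.13 = 4.687 m/d → t_A = 633/4.687 = 135.1 d
Zone B: v = q/n = 0.6093/0.32 = 1.904 m/d → t_B = 492/1.904 = 258.4 d
Zone C: v = q/n = 0.6093/0.32 = 1.904 m/d → t_C = 317/1.904 = 166.5 d
Total t = 135.1 + 258.4 + 166.5 = 560.0 d
   = 560.0 / 365 = 1.53 yr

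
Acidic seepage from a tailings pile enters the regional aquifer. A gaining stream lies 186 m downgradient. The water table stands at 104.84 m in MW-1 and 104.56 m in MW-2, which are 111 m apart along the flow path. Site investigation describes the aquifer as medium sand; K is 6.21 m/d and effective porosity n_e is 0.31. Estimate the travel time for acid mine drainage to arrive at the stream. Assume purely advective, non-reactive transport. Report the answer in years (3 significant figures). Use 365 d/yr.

Hydraulic gradient i = (104.84 − 104.56) / 111 = 0.28 / 111 = 0.002523
Specific discharge q = 6.21 × 0.002523 = 0.01566 m/d
v = Ki/n = 6.21·0.002523/0.31 = 0.05053 m/d
t = L / v = 186 / 0.05053 = 3681 d
   = 3681 / 365 = 10.1 yr

10.1 years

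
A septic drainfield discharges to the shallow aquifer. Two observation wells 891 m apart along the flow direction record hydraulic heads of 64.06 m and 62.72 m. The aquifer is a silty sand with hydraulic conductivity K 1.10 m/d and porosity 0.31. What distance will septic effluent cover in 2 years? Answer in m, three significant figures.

Hydraulic gradient i = (64.06 − 62.72) / 891 = 1.34 / 891 = 0.001504
Specific discharge q = 1.10 × 0.001504 = 0.001654 m/d
Average linear velocity = 0.001654 / 0.31 = 0.005337 m/d
T = 2 yr × 365 = 730 d
L = v × T = 0.005337 × 730 = 3.896 m

3.90 m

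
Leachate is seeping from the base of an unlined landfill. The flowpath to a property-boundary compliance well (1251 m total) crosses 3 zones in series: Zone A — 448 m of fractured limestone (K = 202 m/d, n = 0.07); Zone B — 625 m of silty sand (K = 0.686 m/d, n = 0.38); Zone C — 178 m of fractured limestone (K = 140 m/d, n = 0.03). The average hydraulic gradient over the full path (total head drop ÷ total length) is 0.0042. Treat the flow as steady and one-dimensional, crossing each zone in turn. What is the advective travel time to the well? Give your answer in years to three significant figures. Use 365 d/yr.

Continuity: the same q passes through each zone, so ΔH = q·Σ(L_j/K_j) — the zones act as resistances in series.
Σ(L/K) = 448/202 + 625/0.686 + 178/140 = 2.218 + 911.1 + 1.271 = 914.6 d
K_eq = L_total / Σ(L/K) = 1251 / 914.6 = 1.368 m/d
q = K_eq · i = 1.368 × 0.0042 = 0.005745 m/d (same in every zone)
Zone A: v = q/n = 0.005745/0.07 = 0.08207 m/d → t_A = 448/0.08207 = 5459 d
Zone B: v = q/n = 0.005745/0.38 = 0.01512 m/d → t_B = 625/0.01512 = 41340 d
Zone C: v = q/n = 0.005745/0.03 = 0.1915 m/d → t_C = 178/0.1915 = 929.5 d
Total t = 5459 + 41340 + 929.5 = 47730 d
   = 47730 / 365 = 131 yr

131 years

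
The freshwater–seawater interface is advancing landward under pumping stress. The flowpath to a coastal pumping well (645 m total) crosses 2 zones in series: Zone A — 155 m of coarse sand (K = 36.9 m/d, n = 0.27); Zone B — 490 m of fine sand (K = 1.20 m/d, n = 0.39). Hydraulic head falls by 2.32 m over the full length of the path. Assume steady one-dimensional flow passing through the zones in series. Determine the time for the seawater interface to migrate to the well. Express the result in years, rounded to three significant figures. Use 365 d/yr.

113 years

Steady 1-D flow in series ⇒ the Darcy flux q is identical in every zone and the zone head losses add (resistances L/K in series).
Σ(L/K) = 155/36.9 + 490/1.20 = 4.201 + 408.3 = 412.5 d
q = ΔH / Σ(L/K) = 2.32 / 412.5 = 0.005624 m/d (same in every zone)
Zone A: v = q/n = 0.005624/0.27 = 0.02083 m/d → t_A = 155/0.02083 = 7442 d
Zone B: v = q/n = 0.005624/0.39 = 0.01442 m/d → t_B = 490/0.01442 = 33980 d
Total t = 7442 + 33980 = 41420 d
   = 41420 / 365 = 113 yr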